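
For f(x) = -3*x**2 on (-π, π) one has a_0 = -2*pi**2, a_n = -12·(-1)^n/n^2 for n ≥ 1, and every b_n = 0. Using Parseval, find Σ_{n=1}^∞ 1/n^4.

Parseval: a_0^2/2 + Σ a_n^2 = (1/π) ∫_{-π}^{π} f(x)^2 dx = 18*pi**4/5.
Subtract a_0^2/2 = 2*pi**4: Σ a_n^2 = 8*pi**4/5.
Since a_n^2 = 144/n^4, Σ 1/n^4 = pi**4/90.

pi**4/90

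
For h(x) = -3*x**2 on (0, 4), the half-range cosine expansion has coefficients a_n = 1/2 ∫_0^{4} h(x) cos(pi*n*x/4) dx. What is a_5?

192/(25*pi**2)

a_5 = 1/2 ∫_0^{4} (-3*x**2) cos(5*pi*x/4) dx.
Integrating by parts twice (tabular method), an antiderivative of (-3*x**2) cos(5*pi*x/4) is -12*x**2*sin(5*pi*x/4)/(5*pi) - 96*x*cos(5*pi*x/4)/(25*pi**2) + 384*sin(5*pi*x/4)/(125*pi**3); evaluating from 0 to 4: ∫_{0}^{4} (-3*x**2) cos(5*pi*x/4) dx = (384/(25*pi**2)) - (0) = 384/(25*pi**2).
Hence a_5 = (1/2)·(384/(25*pi**2)) = 192/(25*pi**2).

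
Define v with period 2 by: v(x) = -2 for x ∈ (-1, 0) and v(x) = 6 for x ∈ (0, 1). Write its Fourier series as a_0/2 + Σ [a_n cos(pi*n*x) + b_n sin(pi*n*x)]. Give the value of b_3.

16/(3*pi)

b_3 = ∫_{-1}^{1} v(x) sin(3*pi*x) dx.
Split the integral at the breakpoints.
Directly, an antiderivative of (-2) sin(3*pi*x) is 2*cos(3*pi*x)/(3*pi); evaluating from -1 to 0: ∫_{-1}^{0} (-2) sin(3*pi*x) dx = (2/(3*pi)) - (-2/(3*pi)) = 4/(3*pi).
Directly, an antiderivative of (6) sin(3*pi*x) is -2*cos(3*pi*x)/pi; evaluating from 0 to 1: ∫_{0}^{1} (6) sin(3*pi*x) dx = (2/pi) - (-2/pi) = 4/pi.
Summing the pieces gives b_3 = 16/(3*pi).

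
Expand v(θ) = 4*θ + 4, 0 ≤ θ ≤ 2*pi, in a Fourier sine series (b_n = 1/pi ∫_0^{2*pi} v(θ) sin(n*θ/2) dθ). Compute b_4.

b_4 = 1/pi ∫_0^{2*pi} (4*θ + 4) sin(2*θ) dθ.
Integrating by parts (boundary term plus one more integral), an antiderivative of (4*θ + 4) sin(2*θ) is -2*θ*cos(2*θ) + sin(2*θ) - 2*cos(2*θ); evaluating from 0 to 2*pi: ∫_{0}^{2*pi} (4*θ + 4) sin(2*θ) dθ = (-4*pi - 2) - (-2) = -4*pi.
Hence b_4 = (1/pi)·(-4*pi) = -4.

-4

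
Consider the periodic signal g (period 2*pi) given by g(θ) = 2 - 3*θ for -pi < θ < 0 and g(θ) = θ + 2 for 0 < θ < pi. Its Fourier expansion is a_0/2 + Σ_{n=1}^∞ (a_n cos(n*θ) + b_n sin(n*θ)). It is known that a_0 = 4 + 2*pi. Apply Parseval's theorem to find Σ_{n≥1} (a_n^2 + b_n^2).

Parseval: a_0^2/2 + Σ_{n≥1} (a_n^2+b_n^2) = 1/pi ∫_{-pi}^{pi} g(θ)^2 dθ = 8 + 8*pi + 10*pi**2/3.
Subtract a_0^2/2 = 2*(2 + pi)**2: Σ (a_n^2+b_n^2) = 4*pi**2/3.

4*pi**2/3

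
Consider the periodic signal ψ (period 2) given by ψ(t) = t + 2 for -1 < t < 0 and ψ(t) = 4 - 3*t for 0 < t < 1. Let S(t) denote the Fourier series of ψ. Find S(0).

3

At t = 0 the one-sided limits are ψ(0^-) = 2 and ψ(0^+) = 4.
By Dirichlet's theorem the series converges to their average, [(2) + (4)]/2 = 3.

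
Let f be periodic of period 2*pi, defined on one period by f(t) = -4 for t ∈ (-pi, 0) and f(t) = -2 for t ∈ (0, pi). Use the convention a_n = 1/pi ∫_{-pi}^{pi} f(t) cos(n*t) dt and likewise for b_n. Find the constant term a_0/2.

-3

a_0 = 1/pi ∫_{-pi}^{pi} f(t) dt = 1/pi · (-6*pi) = -6.
So the constant term a_0/2 = -3.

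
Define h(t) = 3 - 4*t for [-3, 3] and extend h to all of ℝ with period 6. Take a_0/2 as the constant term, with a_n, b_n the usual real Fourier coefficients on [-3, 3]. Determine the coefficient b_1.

-24/pi

b_1 = 1/3 ∫_{-3}^{3} h(t) sin(pi*t/3) dt.
Integrating by parts (boundary term plus one more integral), an antiderivative of (3 - 4*t) sin(pi*t/3) is 12*t*cos(pi*t/3)/pi - 36*sin(pi*t/3)/pi**2 - 9*cos(pi*t/3)/pi; evaluating from -3 to 3: ∫_{-3}^{3} (3 - 4*t) sin(pi*t/3) dt = (-27/pi) - (45/pi) = -72/pi.
Hence b_1 = (1/3)·(-72/pi) = -24/pi.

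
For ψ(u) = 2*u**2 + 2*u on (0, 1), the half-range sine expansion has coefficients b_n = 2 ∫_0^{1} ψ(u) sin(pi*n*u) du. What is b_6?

-4/(3*pi)

b_6 = 2 ∫_0^{1} (2*u**2 + 2*u) sin(6*pi*u) du.
Integrating by parts twice (tabular method), an antiderivative of (2*u**2 + 2*u) sin(6*pi*u) is -u**2*cos(6*pi*u)/(3*pi) + u*sin(6*pi*u)/(9*pi**2) - u*cos(6*pi*u)/(3*pi) + sin(6*pi*u)/(18*pi**2) + cos(6*pi*u)/(54*pi**3); evaluating from 0 to 1: ∫_{0}^{1} (2*u**2 + 2*u) sin(6*pi*u) du = ((1 - 36*pi**2)/(54*pi**3)) - (1/(54*pi**3)) = -2/(3*pi).
Hence b_6 = 2·(-2/(3*pi)) = -4/(3*pi).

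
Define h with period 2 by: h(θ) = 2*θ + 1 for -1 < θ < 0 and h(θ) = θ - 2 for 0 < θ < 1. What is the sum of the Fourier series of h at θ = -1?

θ = -1 differs from θ = 1 by -1 full period(s), and the series is 2-periodic.
h is continuous at θ = 1 with value -1, so the series converges to -1 there.

-1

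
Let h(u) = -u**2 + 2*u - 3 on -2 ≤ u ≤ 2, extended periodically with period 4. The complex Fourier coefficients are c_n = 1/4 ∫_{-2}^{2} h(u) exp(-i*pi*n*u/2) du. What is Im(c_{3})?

-4/(3*pi)

Since h is real-valued, Im(c_{3}) = -1/4 ∫_{-2}^{2} h(u) sin(3*pi*u/2) du = -b_{3}/2.
Integrating by parts twice (tabular method), an antiderivative of (-u**2 + 2*u - 3) sin(3*pi*u/2) is 2*u**2*cos(3*pi*u/2)/(3*pi) - 8*u*sin(3*pi*u/2)/(9*pi**2) - 4*u*cos(3*pi*u/2)/(3*pi) + 8*sin(3*pi*u/2)/(9*pi**2) - 16*cos(3*pi*u/2)/(27*pi**3) + 2*cos(3*pi*u/2)/pi; evaluating from -2 to 2: ∫_{-2}^{2} (-u**2 + 2*u - 3) sin(3*pi*u/2) du = (-2/pi + 16/(27*pi**3)) - (2*(8 - 99*pi**2)/(27*pi**3)) = 16/(3*pi).
Hence Im(c_{3}) = (-1/4)·(16/(3*pi)) = -4/(3*pi).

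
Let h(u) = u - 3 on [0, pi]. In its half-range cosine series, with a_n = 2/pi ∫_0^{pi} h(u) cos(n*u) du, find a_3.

a_3 = 2/pi ∫_0^{pi} (u - 3) cos(3*u) du.
Integrating by parts (boundary term plus one more integral), an antiderivative of (u - 3) cos(3*u) is u*sin(3*u)/3 - sin(3*u) + cos(3*u)/9; evaluating from 0 to pi: ∫_{0}^{pi} (u - 3) cos(3*u) du = (-1/9) - (1/9) = -2/9.
Hence a_3 = (2/pi)·(-2/9) = -4/(9*pi).

-4/(9*pi)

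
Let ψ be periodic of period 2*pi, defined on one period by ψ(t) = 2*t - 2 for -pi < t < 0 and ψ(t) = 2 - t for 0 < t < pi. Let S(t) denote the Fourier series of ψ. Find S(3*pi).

-3*pi/2

t = 3*pi differs from t = pi by 1 full period(s), and the series is 2*pi-periodic.
At t = pi the one-sided limits are ψ(pi^-) = 2 - pi and ψ(pi^+) = -2*pi - 2.
By Dirichlet's theorem the series converges to their average, [(2 - pi) + (-2*pi - 2)]/2 = -3*pi/2.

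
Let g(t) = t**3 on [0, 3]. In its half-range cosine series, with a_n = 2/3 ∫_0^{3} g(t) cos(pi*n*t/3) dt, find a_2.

81/(2*pi**2)

a_2 = 2/3 ∫_0^{3} (t**3) cos(2*pi*t/3) dt.
Integrating by parts three times (tabular method), an antiderivative of (t**3) cos(2*pi*t/3) is 3*t**3*sin(2*pi*t/3)/(2*pi) + 27*t**2*cos(2*pi*t/3)/(4*pi**2) - 81*t*sin(2*pi*t/3)/(4*pi**3) - 243*cos(2*pi*t/3)/(8*pi**4); evaluating from 0 to 3: ∫_{0}^{3} (t**3) cos(2*pi*t/3) dt = (243*(-1 + 2*pi**2)/(8*pi**4)) - (-243/(8*pi**4)) = 243/(4*pi**2).
Hence a_2 = (2/3)·(243/(4*pi**2)) = 81/(2*pi**2).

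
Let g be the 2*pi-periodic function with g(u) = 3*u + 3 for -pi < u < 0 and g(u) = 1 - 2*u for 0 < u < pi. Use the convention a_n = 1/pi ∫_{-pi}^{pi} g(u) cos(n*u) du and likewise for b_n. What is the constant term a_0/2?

a_0 = 1/pi ∫_{-pi}^{pi} g(u) du = 1/pi · (pi*(8 - 5*pi)/2) = 4 - 5*pi/2.
So the constant term a_0/2 = 2 - 5*pi/4.

2 - 5*pi/4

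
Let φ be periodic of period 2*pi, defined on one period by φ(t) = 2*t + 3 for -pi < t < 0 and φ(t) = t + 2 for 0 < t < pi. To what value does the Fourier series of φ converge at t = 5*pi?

5/2 - pi/2

t = 5*pi differs from t = pi by 2 full period(s), and the series is 2*pi-periodic.
At t = pi the one-sided limits are φ(pi^-) = 2 + pi and φ(pi^+) = 3 - 2*pi.
By Dirichlet's theorem the series converges to their average, [(2 + pi) + (3 - 2*pi)]/2 = 5/2 - pi/2.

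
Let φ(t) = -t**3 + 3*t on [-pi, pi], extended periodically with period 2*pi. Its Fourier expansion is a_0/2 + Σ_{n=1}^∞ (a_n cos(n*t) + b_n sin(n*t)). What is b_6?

b_6 = 1/pi ∫_{-pi}^{pi} φ(t) sin(6*t) dt.
φ is odd and sin(6*t) is odd, so the integrand is even and b_6 = 2/pi ∫_0^{pi} φ(t) sin(6*t) dt.
Integrating by parts three times (tabular method), an antiderivative of (-t**3 + 3*t) sin(6*t) is t**3*cos(6*t)/6 - t**2*sin(6*t)/12 - 19*t*cos(6*t)/36 + 19*sin(6*t)/216; evaluating from 0 to pi: ∫_{0}^{pi} (-t**3 + 3*t) sin(6*t) dt = (pi*(-19 + 6*pi**2)/36) - (0) = pi*(-19 + 6*pi**2)/36.
Hence b_6 = (2/pi)·(pi*(-19 + 6*pi**2)/36) = -19/18 + pi**2/3.

-19/18 + pi**2/3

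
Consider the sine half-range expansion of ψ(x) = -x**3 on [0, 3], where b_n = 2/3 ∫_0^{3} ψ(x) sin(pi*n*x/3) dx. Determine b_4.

b_4 = 2/3 ∫_0^{3} (-x**3) sin(4*pi*x/3) dx.
Integrating by parts three times (tabular method), an antiderivative of (-x**3) sin(4*pi*x/3) is 3*x**3*cos(4*pi*x/3)/(4*pi) - 27*x**2*sin(4*pi*x/3)/(16*pi**2) - 81*x*cos(4*pi*x/3)/(32*pi**3) + 243*sin(4*pi*x/3)/(128*pi**4); evaluating from 0 to 3: ∫_{0}^{3} (-x**3) sin(4*pi*x/3) dx = (81*(-3 + 8*pi**2)/(32*pi**3)) - (0) = 81*(-3 + 8*pi**2)/(32*pi**3).
Hence b_4 = (2/3)·(81*(-3 + 8*pi**2)/(32*pi**3)) = 27*(-3 + 8*pi**2)/(16*pi**3).

27*(-3 + 8*pi**2)/(16*pi**3)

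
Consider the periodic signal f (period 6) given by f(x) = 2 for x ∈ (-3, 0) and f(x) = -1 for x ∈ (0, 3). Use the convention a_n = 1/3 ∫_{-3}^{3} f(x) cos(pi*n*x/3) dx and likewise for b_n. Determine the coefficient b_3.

b_3 = 1/3 ∫_{-3}^{3} f(x) sin(pi*x) dx.
Split the integral at the breakpoints.
Directly, an antiderivative of (2) sin(pi*x) is -2*cos(pi*x)/pi; evaluating from -3 to 0: ∫_{-3}^{0} (2) sin(pi*x) dx = (-2/pi) - (2/pi) = -4/pi.
Directly, an antiderivative of (-1) sin(pi*x) is cos(pi*x)/pi; evaluating from 0 to 3: ∫_{0}^{3} (-1) sin(pi*x) dx = (-1/pi) - (1/pi) = -2/pi.
Summing the pieces and multiplying by (1/3) gives b_3 = -2/pi.

-2/pi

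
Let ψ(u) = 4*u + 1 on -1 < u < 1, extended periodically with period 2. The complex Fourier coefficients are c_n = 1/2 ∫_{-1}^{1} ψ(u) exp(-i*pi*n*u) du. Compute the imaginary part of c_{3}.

Since ψ is real-valued, Im(c_{3}) = -1/2 ∫_{-1}^{1} ψ(u) sin(3*pi*u) du = -b_{3}/2.
Integrating by parts (boundary term plus one more integral), an antiderivative of (4*u + 1) sin(3*pi*u) is -4*u*cos(3*pi*u)/(3*pi) + 4*sin(3*pi*u)/(9*pi**2) - cos(3*pi*u)/(3*pi); evaluating from -1 to 1: ∫_{-1}^{1} (4*u + 1) sin(3*pi*u) du = (5/(3*pi)) - (-1/pi) = 8/(3*pi).
Hence Im(c_{3}) = (-1/2)·(8/(3*pi)) = -4/(3*pi).

-4/(3*pi)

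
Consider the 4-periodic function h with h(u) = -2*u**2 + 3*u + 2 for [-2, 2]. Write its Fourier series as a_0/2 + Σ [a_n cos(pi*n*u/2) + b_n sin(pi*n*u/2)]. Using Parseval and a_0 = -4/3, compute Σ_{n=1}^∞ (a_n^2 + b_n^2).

Parseval: a_0^2/2 + Σ_{n≥1} (a_n^2+b_n^2) = 1/2 ∫_{-2}^{2} h(u)^2 du = 544/15.
Subtract a_0^2/2 = 8/9: Σ (a_n^2+b_n^2) = 1592/45.

1592/45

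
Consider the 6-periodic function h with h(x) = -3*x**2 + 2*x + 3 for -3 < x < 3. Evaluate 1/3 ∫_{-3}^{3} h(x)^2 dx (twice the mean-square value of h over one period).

1/3 ∫_{-3}^{3} h(x)^2 dx = 1/3 · (3384/5) = 1128/5.

1128/5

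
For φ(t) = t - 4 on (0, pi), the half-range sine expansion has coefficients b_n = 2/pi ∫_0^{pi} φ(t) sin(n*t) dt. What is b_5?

b_5 = 2/pi ∫_0^{pi} (t - 4) sin(5*t) dt.
Integrating by parts (boundary term plus one more integral), an antiderivative of (t - 4) sin(5*t) is -t*cos(5*t)/5 + sin(5*t)/25 + 4*cos(5*t)/5; evaluating from 0 to pi: ∫_{0}^{pi} (t - 4) sin(5*t) dt = (-4/5 + pi/5) - (4/5) = -8/5 + pi/5.
Hence b_5 = (2/pi)·(-8/5 + pi/5) = 2*(-8 + pi)/(5*pi).

2*(-8 + pi)/(5*pi)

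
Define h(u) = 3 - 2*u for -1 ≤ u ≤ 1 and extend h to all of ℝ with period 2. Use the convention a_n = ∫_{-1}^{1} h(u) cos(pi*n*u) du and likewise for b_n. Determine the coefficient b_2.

2/pi

b_2 = ∫_{-1}^{1} h(u) sin(2*pi*u) du.
Integrating by parts (boundary term plus one more integral), an antiderivative of (3 - 2*u) sin(2*pi*u) is u*cos(2*pi*u)/pi - sin(2*pi*u)/(2*pi**2) - 3*cos(2*pi*u)/(2*pi); evaluating from -1 to 1: ∫_{-1}^{1} (3 - 2*u) sin(2*pi*u) du = (-1/(2*pi)) - (-5/(2*pi)) = 2/pi.
Hence b_2 = 2/pi.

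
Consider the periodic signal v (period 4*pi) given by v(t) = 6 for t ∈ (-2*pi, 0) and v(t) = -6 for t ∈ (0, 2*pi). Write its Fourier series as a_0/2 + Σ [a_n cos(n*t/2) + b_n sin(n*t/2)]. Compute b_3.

b_3 = (1/(2*pi)) ∫_{-2*pi}^{2*pi} v(t) sin(3*t/2) dt.
v is odd and sin(3*t/2) is odd, so the integrand is even and b_3 = 1/pi ∫_0^{2*pi} v(t) sin(3*t/2) dt.
Directly, an antiderivative of (-6) sin(3*t/2) is 4*cos(3*t/2); evaluating from 0 to 2*pi: ∫_{0}^{2*pi} (-6) sin(3*t/2) dt = (-4) - (4) = -8.
Hence b_3 = (1/pi)·(-8) = -8/pi.

-8/pi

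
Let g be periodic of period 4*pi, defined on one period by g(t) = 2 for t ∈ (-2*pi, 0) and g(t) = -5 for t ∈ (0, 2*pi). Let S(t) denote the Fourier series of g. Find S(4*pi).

-3/2

t = 4*pi differs from t = 0 by 1 full period(s), and the series is 4*pi-periodic.
At t = 0 the one-sided limits are g(0^-) = 2 and g(0^+) = -5.
By Dirichlet's theorem the series converges to their average, [(2) + (-5)]/2 = -3/2.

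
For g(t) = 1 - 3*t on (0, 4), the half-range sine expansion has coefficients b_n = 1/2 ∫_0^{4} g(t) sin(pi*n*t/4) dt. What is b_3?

-20/(3*pi)

b_3 = 1/2 ∫_0^{4} (1 - 3*t) sin(3*pi*t/4) dt.
Integrating by parts (boundary term plus one more integral), an antiderivative of (1 - 3*t) sin(3*pi*t/4) is 4*t*cos(3*pi*t/4)/pi - 16*sin(3*pi*t/4)/(3*pi**2) - 4*cos(3*pi*t/4)/(3*pi); evaluating from 0 to 4: ∫_{0}^{4} (1 - 3*t) sin(3*pi*t/4) dt = (-44/(3*pi)) - (-4/(3*pi)) = -40/(3*pi).
Hence b_3 = (1/2)·(-40/(3*pi)) = -20/(3*pi).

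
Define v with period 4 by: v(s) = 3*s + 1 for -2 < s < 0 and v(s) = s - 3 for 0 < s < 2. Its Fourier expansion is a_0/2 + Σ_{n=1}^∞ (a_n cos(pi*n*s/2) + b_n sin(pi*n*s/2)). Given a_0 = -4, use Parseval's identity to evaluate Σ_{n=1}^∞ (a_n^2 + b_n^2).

Parseval: a_0^2/2 + Σ_{n≥1} (a_n^2+b_n^2) = 1/2 ∫_{-2}^{2} v(s)^2 ds = 34/3.
Subtract a_0^2/2 = 8: Σ (a_n^2+b_n^2) = 10/3.

10/3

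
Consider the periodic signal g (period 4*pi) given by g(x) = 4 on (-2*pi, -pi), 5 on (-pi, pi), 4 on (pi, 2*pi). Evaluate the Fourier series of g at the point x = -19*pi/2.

x = -19*pi/2 differs from x = -3*pi/2 by -2 full period(s), and the series is 4*pi-periodic.
g is continuous at x = -3*pi/2 with value 4, so the series converges to 4 there.

4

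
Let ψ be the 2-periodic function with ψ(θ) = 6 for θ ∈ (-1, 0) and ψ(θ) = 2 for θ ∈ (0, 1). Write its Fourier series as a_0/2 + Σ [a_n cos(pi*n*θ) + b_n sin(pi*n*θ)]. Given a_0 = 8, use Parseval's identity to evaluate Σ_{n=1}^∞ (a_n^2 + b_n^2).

Parseval: a_0^2/2 + Σ_{n≥1} (a_n^2+b_n^2) = ∫_{-1}^{1} ψ(θ)^2 dθ = 40.
Subtract a_0^2/2 = 32: Σ (a_n^2+b_n^2) = 8.

8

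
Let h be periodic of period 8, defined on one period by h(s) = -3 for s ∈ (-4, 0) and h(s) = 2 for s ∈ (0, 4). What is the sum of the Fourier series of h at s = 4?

s = 4 differs from s = -4 by 1 full period(s), and the series is 8-periodic.
At s = -4 the one-sided limits are h(-4^-) = 2 and h(-4^+) = -3.
By Dirichlet's theorem the series converges to their average, [(2) + (-3)]/2 = -1/2.

-1/2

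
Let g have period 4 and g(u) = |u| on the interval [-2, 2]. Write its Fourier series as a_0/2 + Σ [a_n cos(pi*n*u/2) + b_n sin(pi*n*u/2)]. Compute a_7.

a_7 = 1/2 ∫_{-2}^{2} g(u) cos(7*pi*u/2) du.
g is even and cos(7*pi*u/2) is even, so the integrand is even and a_7 = ∫_0^{2} g(u) cos(7*pi*u/2) du.
Integrating by parts (boundary term plus one more integral), an antiderivative of (u) cos(7*pi*u/2) is 2*u*sin(7*pi*u/2)/(7*pi) + 4*cos(7*pi*u/2)/(49*pi**2); evaluating from 0 to 2: ∫_{0}^{2} (u) cos(7*pi*u/2) du = (-4/(49*pi**2)) - (4/(49*pi**2)) = -8/(49*pi**2).
Hence a_7 = -8/(49*pi**2).

-8/(49*pi**2)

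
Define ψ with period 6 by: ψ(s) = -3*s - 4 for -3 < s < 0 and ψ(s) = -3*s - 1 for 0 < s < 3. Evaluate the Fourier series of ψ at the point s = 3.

At s = 3 the one-sided limits are ψ(3^-) = -10 and ψ(3^+) = 5.
By Dirichlet's theorem the series converges to their average, [(-10) + (5)]/2 = -5/2.

-5/2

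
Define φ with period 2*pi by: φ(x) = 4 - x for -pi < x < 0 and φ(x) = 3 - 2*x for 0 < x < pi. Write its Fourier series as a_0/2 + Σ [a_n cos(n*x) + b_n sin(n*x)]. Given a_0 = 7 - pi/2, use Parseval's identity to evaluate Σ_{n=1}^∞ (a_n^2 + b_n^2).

Parseval: a_0^2/2 + Σ_{n≥1} (a_n^2+b_n^2) = 1/pi ∫_{-pi}^{pi} φ(x)^2 dx = -2*pi + 5*pi**2/3 + 25.
Subtract a_0^2/2 = (14 - pi)**2/8: Σ (a_n^2+b_n^2) = 1/2 + 3*pi/2 + 37*pi**2/24.

1/2 + 3*pi/2 + 37*pi**2/24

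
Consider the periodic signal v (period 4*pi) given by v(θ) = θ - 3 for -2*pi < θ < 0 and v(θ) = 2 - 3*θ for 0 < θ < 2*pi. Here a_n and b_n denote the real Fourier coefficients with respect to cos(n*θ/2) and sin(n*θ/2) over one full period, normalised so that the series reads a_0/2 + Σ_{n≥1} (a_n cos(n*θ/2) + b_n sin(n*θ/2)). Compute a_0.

-4*pi - 1

a_0 = (1/(2*pi)) ∫_{-2*pi}^{2*pi} v(θ) dθ = (1/(2*pi)) · (-2*pi*(1 + 4*pi)) = -4*pi - 1.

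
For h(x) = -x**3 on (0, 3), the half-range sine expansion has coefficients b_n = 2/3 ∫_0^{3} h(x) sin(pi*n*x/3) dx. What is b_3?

-18/pi + 12/pi**3

b_3 = 2/3 ∫_0^{3} (-x**3) sin(pi*x) dx.
Integrating by parts three times (tabular method), an antiderivative of (-x**3) sin(pi*x) is x**3*cos(pi*x)/pi - 3*x**2*sin(pi*x)/pi**2 - 6*x*cos(pi*x)/pi**3 + 6*sin(pi*x)/pi**4; evaluating from 0 to 3: ∫_{0}^{3} (-x**3) sin(pi*x) dx = (-27/pi + 18/pi**3) - (0) = -27/pi + 18/pi**3.
Hence b_3 = (2/3)·(-27/pi + 18/pi**3) = -18/pi + 12/pi**3.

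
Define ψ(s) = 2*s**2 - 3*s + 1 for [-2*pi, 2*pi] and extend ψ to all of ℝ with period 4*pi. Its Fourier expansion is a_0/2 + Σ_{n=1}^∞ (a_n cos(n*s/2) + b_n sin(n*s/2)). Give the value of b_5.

b_5 = (1/(2*pi)) ∫_{-2*pi}^{2*pi} ψ(s) sin(5*s/2) ds.
Integrating by parts twice (tabular method), an antiderivative of (2*s**2 - 3*s + 1) sin(5*s/2) is -4*s**2*cos(5*s/2)/5 + 16*s*sin(5*s/2)/25 + 6*s*cos(5*s/2)/5 - 12*sin(5*s/2)/25 - 18*cos(5*s/2)/125; evaluating from -2*pi to 2*pi: ∫_{-2*pi}^{2*pi} (2*s**2 - 3*s + 1) sin(5*s/2) ds = (-12*pi/5 + 18/125 + 16*pi**2/5) - (18/125 + 12*pi/5 + 16*pi**2/5) = -24*pi/5.
Hence b_5 = (1/(2*pi))·(-24*pi/5) = -12/5.

-12/5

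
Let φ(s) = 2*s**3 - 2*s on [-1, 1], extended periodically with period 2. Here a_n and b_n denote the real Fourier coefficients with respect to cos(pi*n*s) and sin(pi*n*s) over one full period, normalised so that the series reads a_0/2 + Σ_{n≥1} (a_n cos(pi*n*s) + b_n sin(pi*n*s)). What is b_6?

1/(9*pi**3)

b_6 = ∫_{-1}^{1} φ(s) sin(6*pi*s) ds.
φ is odd and sin(6*pi*s) is odd, so the integrand is even and b_6 = 2 ∫_0^{1} φ(s) sin(6*pi*s) ds.
Integrating by parts three times (tabular method), an antiderivative of (2*s**3 - 2*s) sin(6*pi*s) is -s**3*cos(6*pi*s)/(3*pi) + s**2*sin(6*pi*s)/(6*pi**2) + s*cos(6*pi*s)/(18*pi**3) + s*cos(6*pi*s)/(3*pi) - sin(6*pi*s)/(18*pi**2) - sin(6*pi*s)/(108*pi**4); evaluating from 0 to 1: ∫_{0}^{1} (2*s**3 - 2*s) sin(6*pi*s) ds = (1/(18*pi**3)) - (0) = 1/(18*pi**3).
Hence b_6 = 2·(1/(18*pi**3)) = 1/(9*pi**3).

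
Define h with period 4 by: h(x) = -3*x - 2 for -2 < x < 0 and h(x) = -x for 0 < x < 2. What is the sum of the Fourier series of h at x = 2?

x = 2 differs from x = -2 by 1 full period(s), and the series is 4-periodic.
At x = -2 the one-sided limits are h(-2^-) = -2 and h(-2^+) = 4.
By Dirichlet's theorem the series converges to their average, [(-2) + (4)]/2 = 1.

1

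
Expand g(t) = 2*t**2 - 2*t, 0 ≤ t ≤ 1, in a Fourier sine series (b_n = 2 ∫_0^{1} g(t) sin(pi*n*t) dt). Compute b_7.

-16/(343*pi**3)

b_7 = 2 ∫_0^{1} (2*t**2 - 2*t) sin(7*pi*t) dt.
Integrating by parts twice (tabular method), an antiderivative of (2*t**2 - 2*t) sin(7*pi*t) is -2*t**2*cos(7*pi*t)/(7*pi) + 4*t*sin(7*pi*t)/(49*pi**2) + 2*t*cos(7*pi*t)/(7*pi) - 2*sin(7*pi*t)/(49*pi**2) + 4*cos(7*pi*t)/(343*pi**3); evaluating from 0 to 1: ∫_{0}^{1} (2*t**2 - 2*t) sin(7*pi*t) dt = (-4/(343*pi**3)) - (4/(343*pi**3)) = -8/(343*pi**3).
Hence b_7 = 2·(-8/(343*pi**3)) = -16/(343*pi**3).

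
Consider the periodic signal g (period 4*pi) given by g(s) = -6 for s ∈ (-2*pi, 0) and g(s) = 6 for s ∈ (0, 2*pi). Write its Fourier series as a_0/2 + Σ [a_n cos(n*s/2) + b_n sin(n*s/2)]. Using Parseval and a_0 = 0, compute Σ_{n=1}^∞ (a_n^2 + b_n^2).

72

Parseval: a_0^2/2 + Σ_{n≥1} (a_n^2+b_n^2) = (1/(2*pi)) ∫_{-2*pi}^{2*pi} g(s)^2 ds = 72.
Subtract a_0^2/2 = 0: Σ (a_n^2+b_n^2) = 72.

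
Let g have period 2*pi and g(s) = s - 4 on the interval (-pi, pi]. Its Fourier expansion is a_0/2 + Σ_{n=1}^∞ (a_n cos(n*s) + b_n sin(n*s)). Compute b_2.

-1

b_2 = 1/pi ∫_{-pi}^{pi} g(s) sin(2*s) ds.
Integrating by parts (boundary term plus one more integral), an antiderivative of (s - 4) sin(2*s) is -s*cos(2*s)/2 + sin(2*s)/4 + 2*cos(2*s); evaluating from -pi to pi: ∫_{-pi}^{pi} (s - 4) sin(2*s) ds = (2 - pi/2) - (pi/2 + 2) = -pi.
Hence b_2 = (1/pi)·(-pi) = -1.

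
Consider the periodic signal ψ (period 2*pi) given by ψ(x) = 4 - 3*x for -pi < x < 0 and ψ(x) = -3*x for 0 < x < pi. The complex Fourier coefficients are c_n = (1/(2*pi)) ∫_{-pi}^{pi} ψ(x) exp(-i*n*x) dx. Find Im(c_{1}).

Since ψ is real-valued, Im(c_{1}) = -(1/(2*pi)) ∫_{-pi}^{pi} ψ(x) sin(x) dx = -b_{1}/2.
Split the integral at the breakpoints.
Integrating by parts (boundary term plus one more integral), an antiderivative of (4 - 3*x) sin(x) is 3*x*cos(x) - 3*sin(x) - 4*cos(x); evaluating from -pi to 0: ∫_{-pi}^{0} (4 - 3*x) sin(x) dx = (-4) - (4 + 3*pi) = -3*pi - 8.
Integrating by parts (boundary term plus one more integral), an antiderivative of (-3*x) sin(x) is 3*x*cos(x) - 3*sin(x); evaluating from 0 to pi: ∫_{0}^{pi} (-3*x) sin(x) dx = (-3*pi) - (0) = -3*pi.
So ∫_{-pi}^{pi} ψ(x) sin(x) dx = -6*pi - 8.
Hence Im(c_{1}) = (-1/(2*pi))·(-6*pi - 8) = 4/pi + 3.

4/pi + 3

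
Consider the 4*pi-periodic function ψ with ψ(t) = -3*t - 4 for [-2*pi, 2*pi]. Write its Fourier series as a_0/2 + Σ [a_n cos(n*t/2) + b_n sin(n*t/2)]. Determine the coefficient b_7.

b_7 = (1/(2*pi)) ∫_{-2*pi}^{2*pi} ψ(t) sin(7*t/2) dt.
Integrating by parts (boundary term plus one more integral), an antiderivative of (-3*t - 4) sin(7*t/2) is 6*t*cos(7*t/2)/7 - 12*sin(7*t/2)/49 + 8*cos(7*t/2)/7; evaluating from -2*pi to 2*pi: ∫_{-2*pi}^{2*pi} (-3*t - 4) sin(7*t/2) dt = (-12*pi/7 - 8/7) - (-8/7 + 12*pi/7) = -24*pi/7.
Hence b_7 = (1/(2*pi))·(-24*pi/7) = -12/7.

-12/7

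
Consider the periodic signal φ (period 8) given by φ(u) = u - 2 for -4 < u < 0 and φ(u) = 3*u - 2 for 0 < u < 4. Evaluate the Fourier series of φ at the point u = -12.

2

u = -12 differs from u = -4 by -1 full period(s), and the series is 8-periodic.
At u = -4 the one-sided limits are φ(-4^-) = 10 and φ(-4^+) = -6.
By Dirichlet's theorem the series converges to their average, [(10) + (-6)]/2 = 2.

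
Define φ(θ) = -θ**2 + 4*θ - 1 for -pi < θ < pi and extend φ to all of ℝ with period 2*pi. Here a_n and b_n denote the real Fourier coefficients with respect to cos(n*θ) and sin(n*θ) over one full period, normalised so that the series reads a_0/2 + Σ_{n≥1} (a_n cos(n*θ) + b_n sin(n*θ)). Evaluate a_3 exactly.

4/9

a_3 = 1/pi ∫_{-pi}^{pi} φ(θ) cos(3*θ) dθ.
Integrating by parts twice (tabular method), an antiderivative of (-θ**2 + 4*θ - 1) cos(3*θ) is -θ**2*sin(3*θ)/3 + 4*θ*sin(3*θ)/3 - 2*θ*cos(3*θ)/9 - 7*sin(3*θ)/27 + 4*cos(3*θ)/9; evaluating from -pi to pi: ∫_{-pi}^{pi} (-θ**2 + 4*θ - 1) cos(3*θ) dθ = (-4/9 + 2*pi/9) - (-2*pi/9 - 4/9) = 4*pi/9.
Hence a_3 = (1/pi)·(4*pi/9) = 4/9.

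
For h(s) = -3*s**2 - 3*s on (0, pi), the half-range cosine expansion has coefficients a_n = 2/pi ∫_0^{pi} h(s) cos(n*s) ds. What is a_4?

a_4 = 2/pi ∫_0^{pi} (-3*s**2 - 3*s) cos(4*s) ds.
Integrating by parts twice (tabular method), an antiderivative of (-3*s**2 - 3*s) cos(4*s) is -3*s**2*sin(4*s)/4 - 3*s*sin(4*s)/4 - 3*s*cos(4*s)/8 + 3*sin(4*s)/32 - 3*cos(4*s)/16; evaluating from 0 to pi: ∫_{0}^{pi} (-3*s**2 - 3*s) cos(4*s) ds = (-3*pi/8 - 3/16) - (-3/16) = -3*pi/8.
Hence a_4 = (2/pi)·(-3*pi/8) = -3/4.

-3/4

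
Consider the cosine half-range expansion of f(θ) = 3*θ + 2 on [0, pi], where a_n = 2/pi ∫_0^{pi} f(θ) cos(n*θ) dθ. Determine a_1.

-12/pi

a_1 = 2/pi ∫_0^{pi} (3*θ + 2) cos(θ) dθ.
Integrating by parts (boundary term plus one more integral), an antiderivative of (3*θ + 2) cos(θ) is 3*θ*sin(θ) + 2*sin(θ) + 3*cos(θ); evaluating from 0 to pi: ∫_{0}^{pi} (3*θ + 2) cos(θ) dθ = (-3) - (3) = -6.
Hence a_1 = (2/pi)·(-6) = -12/pi.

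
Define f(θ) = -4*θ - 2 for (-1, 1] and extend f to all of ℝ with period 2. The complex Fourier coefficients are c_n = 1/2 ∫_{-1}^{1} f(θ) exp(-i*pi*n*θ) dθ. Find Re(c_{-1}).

0

Since f is real-valued, Re(c_{-1}) = 1/2 ∫_{-1}^{1} f(θ) cos(-pi*θ) dθ = a_{1}/2.
Integrating by parts (boundary term plus one more integral), an antiderivative of (-4*θ - 2) cos(-pi*θ) is -4*θ*sin(pi*θ)/pi - 2*sin(pi*θ)/pi - 4*cos(pi*θ)/pi**2; evaluating from -1 to 1: ∫_{-1}^{1} (-4*θ - 2) cos(-pi*θ) dθ = (4/pi**2) - (4/pi**2) = 0.
Hence Re(c_{-1}) = (1/2)·(0) = 0.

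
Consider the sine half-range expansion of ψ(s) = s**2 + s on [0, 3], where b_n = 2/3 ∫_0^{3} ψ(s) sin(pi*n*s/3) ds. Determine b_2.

-12/pi

b_2 = 2/3 ∫_0^{3} (s**2 + s) sin(2*pi*s/3) ds.
Integrating by parts twice (tabular method), an antiderivative of (s**2 + s) sin(2*pi*s/3) is -3*s**2*cos(2*pi*s/3)/(2*pi) + 9*s*sin(2*pi*s/3)/(2*pi**2) - 3*s*cos(2*pi*s/3)/(2*pi) + 9*sin(2*pi*s/3)/(4*pi**2) + 27*cos(2*pi*s/3)/(4*pi**3); evaluating from 0 to 3: ∫_{0}^{3} (s**2 + s) sin(2*pi*s/3) ds = (-18/pi + 27/(4*pi**3)) - (27/(4*pi**3)) = -18/pi.
Hence b_2 = (2/3)·(-18/pi) = -12/pi.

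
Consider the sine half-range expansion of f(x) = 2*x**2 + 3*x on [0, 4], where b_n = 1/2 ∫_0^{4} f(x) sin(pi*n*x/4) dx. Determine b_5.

b_5 = 1/2 ∫_0^{4} (2*x**2 + 3*x) sin(5*pi*x/4) dx.
Integrating by parts twice (tabular method), an antiderivative of (2*x**2 + 3*x) sin(5*pi*x/4) is -8*x**2*cos(5*pi*x/4)/(5*pi) + 64*x*sin(5*pi*x/4)/(25*pi**2) - 12*x*cos(5*pi*x/4)/(5*pi) + 48*sin(5*pi*x/4)/(25*pi**2) + 256*cos(5*pi*x/4)/(125*pi**3); evaluating from 0 to 4: ∫_{0}^{4} (2*x**2 + 3*x) sin(5*pi*x/4) dx = (16*(-16 + 275*pi**2)/(125*pi**3)) - (256/(125*pi**3)) = 16*(-32 + 275*pi**2)/(125*pi**3).
Hence b_5 = (1/2)·(16*(-32 + 275*pi**2)/(125*pi**3)) = 8*(-32 + 275*pi**2)/(125*pi**3).

8*(-32 + 275*pi**2)/(125*pi**3)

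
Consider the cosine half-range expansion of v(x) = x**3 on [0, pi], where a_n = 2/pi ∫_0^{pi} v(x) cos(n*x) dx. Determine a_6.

a_6 = 2/pi ∫_0^{pi} (x**3) cos(6*x) dx.
Integrating by parts three times (tabular method), an antiderivative of (x**3) cos(6*x) is x**3*sin(6*x)/6 + x**2*cos(6*x)/12 - x*sin(6*x)/36 - cos(6*x)/216; evaluating from 0 to pi: ∫_{0}^{pi} (x**3) cos(6*x) dx = (-1/216 + pi**2/12) - (-1/216) = pi**2/12.
Hence a_6 = (2/pi)·(pi**2/12) = pi/6.

pi/6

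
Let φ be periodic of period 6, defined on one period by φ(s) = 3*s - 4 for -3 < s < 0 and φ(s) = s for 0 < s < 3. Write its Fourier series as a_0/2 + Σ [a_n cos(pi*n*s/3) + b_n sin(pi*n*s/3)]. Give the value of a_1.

a_1 = 1/3 ∫_{-3}^{3} φ(s) cos(pi*s/3) ds.
Split the integral at the breakpoints.
Integrating by parts (boundary term plus one more integral), an antiderivative of (3*s - 4) cos(pi*s/3) is 9*s*sin(pi*s/3)/pi - 12*sin(pi*s/3)/pi + 27*cos(pi*s/3)/pi**2; evaluating from -3 to 0: ∫_{-3}^{0} (3*s - 4) cos(pi*s/3) ds = (27/pi**2) - (-27/pi**2) = 54/pi**2.
Integrating by parts (boundary term plus one more integral), an antiderivative of (s) cos(pi*s/3) is 3*s*sin(pi*s/3)/pi + 9*cos(pi*s/3)/pi**2; evaluating from 0 to 3: ∫_{0}^{3} (s) cos(pi*s/3) ds = (-9/pi**2) - (9/pi**2) = -18/pi**2.
Summing the pieces and multiplying by (1/3) gives a_1 = 12/pi**2.

12/pi**2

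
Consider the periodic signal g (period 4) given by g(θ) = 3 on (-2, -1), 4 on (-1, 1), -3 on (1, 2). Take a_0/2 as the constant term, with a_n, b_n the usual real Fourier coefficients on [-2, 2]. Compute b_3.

b_3 = 1/2 ∫_{-2}^{2} g(θ) sin(3*pi*θ/2) dθ.
Split the integral at the breakpoints.
Directly, an antiderivative of (3) sin(3*pi*θ/2) is -2*cos(3*pi*θ/2)/pi; evaluating from -2 to -1: ∫_{-2}^{-1} (3) sin(3*pi*θ/2) dθ = (0) - (2/pi) = -2/pi.
Directly, an antiderivative of (4) sin(3*pi*θ/2) is -8*cos(3*pi*θ/2)/(3*pi); evaluating from -1 to 1: ∫_{-1}^{1} (4) sin(3*pi*θ/2) dθ = (0) - (0) = 0.
Directly, an antiderivative of (-3) sin(3*pi*θ/2) is 2*cos(3*pi*θ/2)/pi; evaluating from 1 to 2: ∫_{1}^{2} (-3) sin(3*pi*θ/2) dθ = (-2/pi) - (0) = -2/pi.
Summing the pieces and multiplying by (1/2) gives b_3 = -2/pi.

-2/pi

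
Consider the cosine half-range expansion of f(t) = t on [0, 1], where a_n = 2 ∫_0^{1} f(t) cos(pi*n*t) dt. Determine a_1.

-4/pi**2

a_1 = 2 ∫_0^{1} (t) cos(pi*t) dt.
Integrating by parts (boundary term plus one more integral), an antiderivative of (t) cos(pi*t) is t*sin(pi*t)/pi + cos(pi*t)/pi**2; evaluating from 0 to 1: ∫_{0}^{1} (t) cos(pi*t) dt = (-1/pi**2) - (pi**(-2)) = -2/pi**2.
Hence a_1 = 2·(-2/pi**2) = -4/pi**2.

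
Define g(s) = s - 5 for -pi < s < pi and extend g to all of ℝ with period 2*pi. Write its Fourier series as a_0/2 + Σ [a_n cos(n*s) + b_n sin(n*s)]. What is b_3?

2/3

b_3 = 1/pi ∫_{-pi}^{pi} g(s) sin(3*s) ds.
Integrating by parts (boundary term plus one more integral), an antiderivative of (s - 5) sin(3*s) is -s*cos(3*s)/3 + sin(3*s)/9 + 5*cos(3*s)/3; evaluating from -pi to pi: ∫_{-pi}^{pi} (s - 5) sin(3*s) ds = (-5/3 + pi/3) - (-5/3 - pi/3) = 2*pi/3.
Hence b_3 = (1/pi)·(2*pi/3) = 2/3.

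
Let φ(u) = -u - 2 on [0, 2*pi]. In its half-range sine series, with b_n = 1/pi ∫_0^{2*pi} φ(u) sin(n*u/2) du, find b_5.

4*(-pi - 2)/(5*pi)

b_5 = 1/pi ∫_0^{2*pi} (-u - 2) sin(5*u/2) du.
Integrating by parts (boundary term plus one more integral), an antiderivative of (-u - 2) sin(5*u/2) is 2*u*cos(5*u/2)/5 - 4*sin(5*u/2)/25 + 4*cos(5*u/2)/5; evaluating from 0 to 2*pi: ∫_{0}^{2*pi} (-u - 2) sin(5*u/2) du = (-4*pi/5 - 4/5) - (4/5) = -4*pi/5 - 8/5.
Hence b_5 = (1/pi)·(-4*pi/5 - 8/5) = 4*(-pi - 2)/(5*pi).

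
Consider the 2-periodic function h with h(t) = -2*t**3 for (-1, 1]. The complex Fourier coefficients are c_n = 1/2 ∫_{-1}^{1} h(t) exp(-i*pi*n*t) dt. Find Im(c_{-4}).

Since h is real-valued, Im(c_{-4}) = -1/2 ∫_{-1}^{1} h(t) sin(-4*pi*t) dt = b_{4}/2.
h is odd and sin(-4*pi*t) is odd, so the integrand is even: ∫_{-1}^{1} h(t) sin(-4*pi*t) dt = 2∫_0^{1} h(t) sin(-4*pi*t) dt.
Integrating by parts three times (tabular method), an antiderivative of (-2*t**3) sin(-4*pi*t) is -t**3*cos(4*pi*t)/(2*pi) + 3*t**2*sin(4*pi*t)/(8*pi**2) + 3*t*cos(4*pi*t)/(16*pi**3) - 3*sin(4*pi*t)/(64*pi**4); evaluating from 0 to 1: ∫_{0}^{1} (-2*t**3) sin(-4*pi*t) dt = ((3 - 8*pi**2)/(16*pi**3)) - (0) = (3 - 8*pi**2)/(16*pi**3).
So ∫_{-1}^{1} h(t) sin(-4*pi*t) dt = (3/8 - pi**2)/pi**3.
Hence Im(c_{-4}) = (-1/2)·((3/8 - pi**2)/pi**3) = (-3 + 8*pi**2)/(16*pi**3).

(-3 + 8*pi**2)/(16*pi**3)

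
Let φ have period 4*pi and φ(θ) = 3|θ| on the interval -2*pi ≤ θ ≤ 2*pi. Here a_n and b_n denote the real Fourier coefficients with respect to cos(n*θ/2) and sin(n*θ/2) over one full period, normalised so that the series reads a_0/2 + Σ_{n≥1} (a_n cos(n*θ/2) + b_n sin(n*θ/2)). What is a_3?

-8/(3*pi)

a_3 = (1/(2*pi)) ∫_{-2*pi}^{2*pi} φ(θ) cos(3*θ/2) dθ.
φ is even and cos(3*θ/2) is even, so the integrand is even and a_3 = 1/pi ∫_0^{2*pi} φ(θ) cos(3*θ/2) dθ.
Integrating by parts (boundary term plus one more integral), an antiderivative of (3*θ) cos(3*θ/2) is 2*θ*sin(3*θ/2) + 4*cos(3*θ/2)/3; evaluating from 0 to 2*pi: ∫_{0}^{2*pi} (3*θ) cos(3*θ/2) dθ = (-4/3) - (4/3) = -8/3.
Hence a_3 = (1/pi)·(-8/3) = -8/(3*pi).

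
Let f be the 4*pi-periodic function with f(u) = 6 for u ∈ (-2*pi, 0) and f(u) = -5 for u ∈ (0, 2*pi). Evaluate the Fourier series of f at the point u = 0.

1/2

At u = 0 the one-sided limits are f(0^-) = 6 and f(0^+) = -5.
By Dirichlet's theorem the series converges to their average, [(6) + (-5)]/2 = 1/2.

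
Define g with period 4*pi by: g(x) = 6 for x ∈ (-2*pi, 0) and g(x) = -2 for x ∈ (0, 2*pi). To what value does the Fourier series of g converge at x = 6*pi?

x = 6*pi differs from x = -2*pi by 2 full period(s), and the series is 4*pi-periodic.
At x = -2*pi the one-sided limits are g(-2*pi^-) = -2 and g(-2*pi^+) = 6.
By Dirichlet's theorem the series converges to their average, [(-2) + (6)]/2 = 2.

2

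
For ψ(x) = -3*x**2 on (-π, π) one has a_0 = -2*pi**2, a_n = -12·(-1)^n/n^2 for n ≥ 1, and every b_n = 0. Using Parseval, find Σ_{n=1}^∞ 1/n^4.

pi**4/90

Parseval: a_0^2/2 + Σ a_n^2 = (1/π) ∫_{-π}^{π} ψ(x)^2 dx = 18*pi**4/5.
Subtract a_0^2/2 = 2*pi**4: Σ a_n^2 = 8*pi**4/5.
Since a_n^2 = 144/n^4, Σ 1/n^4 = pi**4/90.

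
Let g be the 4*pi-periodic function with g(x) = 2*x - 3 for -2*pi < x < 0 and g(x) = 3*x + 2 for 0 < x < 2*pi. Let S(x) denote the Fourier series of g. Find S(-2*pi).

At x = -2*pi the one-sided limits are g(-2*pi^-) = 2 + 6*pi and g(-2*pi^+) = -4*pi - 3.
By Dirichlet's theorem the series converges to their average, [(2 + 6*pi) + (-4*pi - 3)]/2 = -1/2 + pi.

-1/2 + pi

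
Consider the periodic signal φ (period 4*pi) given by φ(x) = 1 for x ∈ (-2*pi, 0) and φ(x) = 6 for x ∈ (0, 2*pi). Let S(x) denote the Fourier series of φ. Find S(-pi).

φ is continuous at x = -pi with value 1, so the series converges to 1 there.

1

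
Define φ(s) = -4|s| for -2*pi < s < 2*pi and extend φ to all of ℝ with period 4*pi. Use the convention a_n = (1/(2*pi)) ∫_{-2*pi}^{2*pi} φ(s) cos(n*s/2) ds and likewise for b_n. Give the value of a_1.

a_1 = (1/(2*pi)) ∫_{-2*pi}^{2*pi} φ(s) cos(s/2) ds.
φ is even and cos(s/2) is even, so the integrand is even and a_1 = 1/pi ∫_0^{2*pi} φ(s) cos(s/2) ds.
Integrating by parts (boundary term plus one more integral), an antiderivative of (-4*s) cos(s/2) is -8*s*sin(s/2) - 16*cos(s/2); evaluating from 0 to 2*pi: ∫_{0}^{2*pi} (-4*s) cos(s/2) ds = (16) - (-16) = 32.
Hence a_1 = (1/pi)·(32) = 32/pi.

32/pi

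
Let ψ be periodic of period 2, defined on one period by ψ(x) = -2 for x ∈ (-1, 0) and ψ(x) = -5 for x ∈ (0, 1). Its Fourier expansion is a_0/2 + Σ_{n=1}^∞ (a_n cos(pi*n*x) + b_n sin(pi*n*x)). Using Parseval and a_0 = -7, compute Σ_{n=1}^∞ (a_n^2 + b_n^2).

Parseval: a_0^2/2 + Σ_{n≥1} (a_n^2+b_n^2) = ∫_{-1}^{1} ψ(x)^2 dx = 29.
Subtract a_0^2/2 = 49/2: Σ (a_n^2+b_n^2) = 9/2.

9/2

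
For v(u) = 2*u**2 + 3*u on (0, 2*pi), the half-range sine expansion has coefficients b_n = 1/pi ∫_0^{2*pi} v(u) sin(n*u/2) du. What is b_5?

4*(-16 + 75*pi + 100*pi**2)/(125*pi)

b_5 = 1/pi ∫_0^{2*pi} (2*u**2 + 3*u) sin(5*u/2) du.
Integrating by parts twice (tabular method), an antiderivative of (2*u**2 + 3*u) sin(5*u/2) is -4*u**2*cos(5*u/2)/5 + 16*u*sin(5*u/2)/25 - 6*u*cos(5*u/2)/5 + 12*sin(5*u/2)/25 + 32*cos(5*u/2)/125; evaluating from 0 to 2*pi: ∫_{0}^{2*pi} (2*u**2 + 3*u) sin(5*u/2) du = (-32/125 + 12*pi/5 + 16*pi**2/5) - (32/125) = -64/125 + 12*pi/5 + 16*pi**2/5.
Hence b_5 = (1/pi)·(-64/125 + 12*pi/5 + 16*pi**2/5) = 4*(-16 + 75*pi + 100*pi**2)/(125*pi).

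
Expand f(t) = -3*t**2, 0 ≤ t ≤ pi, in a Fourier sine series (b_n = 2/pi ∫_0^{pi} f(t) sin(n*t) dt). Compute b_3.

b_3 = 2/pi ∫_0^{pi} (-3*t**2) sin(3*t) dt.
Integrating by parts twice (tabular method), an antiderivative of (-3*t**2) sin(3*t) is t**2*cos(3*t) - 2*t*sin(3*t)/3 - 2*cos(3*t)/9; evaluating from 0 to pi: ∫_{0}^{pi} (-3*t**2) sin(3*t) dt = (2/9 - pi**2) - (-2/9) = 4/9 - pi**2.
Hence b_3 = (2/pi)·(4/9 - pi**2) = -2*pi + 8/(9*pi).

-2*pi + 8/(9*pi)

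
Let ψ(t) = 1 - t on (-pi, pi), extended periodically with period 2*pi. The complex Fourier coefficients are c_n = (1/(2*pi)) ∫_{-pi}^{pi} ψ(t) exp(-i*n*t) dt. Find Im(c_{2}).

-1/2

Since ψ is real-valued, Im(c_{2}) = -(1/(2*pi)) ∫_{-pi}^{pi} ψ(t) sin(2*t) dt = -b_{2}/2.
Integrating by parts (boundary term plus one more integral), an antiderivative of (1 - t) sin(2*t) is t*cos(2*t)/2 - sin(2*t)/4 - cos(2*t)/2; evaluating from -pi to pi: ∫_{-pi}^{pi} (1 - t) sin(2*t) dt = (-1/2 + pi/2) - (-pi/2 - 1/2) = pi.
Hence Im(c_{2}) = (-1/(2*pi))·(pi) = -1/2.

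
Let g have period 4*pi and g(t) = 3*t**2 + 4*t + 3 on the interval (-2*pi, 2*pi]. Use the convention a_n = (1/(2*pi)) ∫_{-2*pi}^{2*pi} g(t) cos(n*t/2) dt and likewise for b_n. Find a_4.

a_4 = (1/(2*pi)) ∫_{-2*pi}^{2*pi} g(t) cos(2*t) dt.
Integrating by parts twice (tabular method), an antiderivative of (3*t**2 + 4*t + 3) cos(2*t) is 3*t**2*sin(2*t)/2 + 2*t*sin(2*t) + 3*t*cos(2*t)/2 + 3*sin(2*t)/4 + cos(2*t); evaluating from -2*pi to 2*pi: ∫_{-2*pi}^{2*pi} (3*t**2 + 4*t + 3) cos(2*t) dt = (1 + 3*pi) - (1 - 3*pi) = 6*pi.
Hence a_4 = (1/(2*pi))·(6*pi) = 3.

3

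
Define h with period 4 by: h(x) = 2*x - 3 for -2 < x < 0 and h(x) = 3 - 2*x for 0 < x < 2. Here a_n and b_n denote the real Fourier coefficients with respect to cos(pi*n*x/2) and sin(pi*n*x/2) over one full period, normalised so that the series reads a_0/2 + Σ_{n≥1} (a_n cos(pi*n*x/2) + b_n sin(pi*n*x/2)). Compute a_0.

-4

a_0 = 1/2 ∫_{-2}^{2} h(x) dx = 1/2 · (-8) = -4.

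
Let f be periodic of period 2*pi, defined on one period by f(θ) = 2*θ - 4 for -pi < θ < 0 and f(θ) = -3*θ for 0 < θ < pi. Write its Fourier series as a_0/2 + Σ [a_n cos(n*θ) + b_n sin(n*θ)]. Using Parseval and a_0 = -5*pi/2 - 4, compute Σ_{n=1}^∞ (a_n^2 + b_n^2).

Parseval: a_0^2/2 + Σ_{n≥1} (a_n^2+b_n^2) = 1/pi ∫_{-pi}^{pi} f(θ)^2 dθ = 16 + 8*pi + 13*pi**2/3.
Subtract a_0^2/2 = (8 + 5*pi)**2/8: Σ (a_n^2+b_n^2) = -2*pi + 8 + 29*pi**2/24.

-2*pi + 8 + 29*pi**2/24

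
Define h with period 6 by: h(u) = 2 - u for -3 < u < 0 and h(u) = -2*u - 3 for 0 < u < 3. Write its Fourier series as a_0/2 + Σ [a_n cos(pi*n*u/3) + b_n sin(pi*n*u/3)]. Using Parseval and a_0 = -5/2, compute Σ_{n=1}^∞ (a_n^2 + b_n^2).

391/8

Parseval: a_0^2/2 + Σ_{n≥1} (a_n^2+b_n^2) = 1/3 ∫_{-3}^{3} h(u)^2 du = 52.
Subtract a_0^2/2 = 25/8: Σ (a_n^2+b_n^2) = 391/8.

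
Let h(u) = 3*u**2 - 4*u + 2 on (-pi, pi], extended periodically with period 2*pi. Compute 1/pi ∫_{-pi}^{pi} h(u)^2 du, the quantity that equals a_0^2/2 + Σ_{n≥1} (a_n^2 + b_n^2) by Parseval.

8 + 56*pi**2/3 + 18*pi**4/5

1/pi ∫_{-pi}^{pi} h(u)^2 du = 1/pi · (2*pi*(60 + 140*pi**2 + 27*pi**4)/15) = 8 + 56*pi**2/3 + 18*pi**4/5.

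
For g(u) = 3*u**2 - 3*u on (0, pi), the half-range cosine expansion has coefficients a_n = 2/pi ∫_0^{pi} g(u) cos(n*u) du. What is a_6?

1/3

a_6 = 2/pi ∫_0^{pi} (3*u**2 - 3*u) cos(6*u) du.
Integrating by parts twice (tabular method), an antiderivative of (3*u**2 - 3*u) cos(6*u) is u**2*sin(6*u)/2 - u*sin(6*u)/2 + u*cos(6*u)/6 - sin(6*u)/36 - cos(6*u)/12; evaluating from 0 to pi: ∫_{0}^{pi} (3*u**2 - 3*u) cos(6*u) du = (-1/12 + pi/6) - (-1/12) = pi/6.
Hence a_6 = (2/pi)·(pi/6) = 1/3.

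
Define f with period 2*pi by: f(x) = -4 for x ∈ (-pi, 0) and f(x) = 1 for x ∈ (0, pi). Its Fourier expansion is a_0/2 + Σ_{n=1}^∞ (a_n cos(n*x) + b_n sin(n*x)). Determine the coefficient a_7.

a_7 = 1/pi ∫_{-pi}^{pi} f(x) cos(7*x) dx.
Split the integral at the breakpoints.
Directly, an antiderivative of (-4) cos(7*x) is -4*sin(7*x)/7; evaluating from -pi to 0: ∫_{-pi}^{0} (-4) cos(7*x) dx = (0) - (0) = 0.
Directly, an antiderivative of (1) cos(7*x) is sin(7*x)/7; evaluating from 0 to pi: ∫_{0}^{pi} (1) cos(7*x) dx = (0) - (0) = 0.
Summing the pieces and multiplying by (1/pi) gives a_7 = 0.

0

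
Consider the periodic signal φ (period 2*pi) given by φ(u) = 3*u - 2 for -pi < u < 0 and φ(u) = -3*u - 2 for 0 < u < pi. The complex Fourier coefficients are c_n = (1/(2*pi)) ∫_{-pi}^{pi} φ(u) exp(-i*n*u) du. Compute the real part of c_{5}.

Since φ is real-valued, Re(c_{5}) = (1/(2*pi)) ∫_{-pi}^{pi} φ(u) cos(5*u) du = a_{5}/2.
φ is even and cos(5*u) is even, so the integrand is even: ∫_{-pi}^{pi} φ(u) cos(5*u) du = 2∫_0^{pi} φ(u) cos(5*u) du.
Integrating by parts (boundary term plus one more integral), an antiderivative of (-3*u - 2) cos(5*u) is -3*u*sin(5*u)/5 - 2*sin(5*u)/5 - 3*cos(5*u)/25; evaluating from 0 to pi: ∫_{0}^{pi} (-3*u - 2) cos(5*u) du = (3/25) - (-3/25) = 6/25.
So ∫_{-pi}^{pi} φ(u) cos(5*u) du = 12/25.
Hence Re(c_{5}) = (1/(2*pi))·(12/25) = 6/(25*pi).

6/(25*pi)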